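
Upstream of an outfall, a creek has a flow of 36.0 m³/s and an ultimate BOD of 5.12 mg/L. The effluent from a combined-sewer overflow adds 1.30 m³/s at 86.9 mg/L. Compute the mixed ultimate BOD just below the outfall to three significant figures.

7.97 mg/L

Flow-weighted mixing: C = (Q_r C_r + Q_w C_w)/(Q_r + Q_w)
= (36.0×5.12 + 1.30×86.9)/(36.0 + 1.30) = 297.3/37.30 = 7.970 mg/L.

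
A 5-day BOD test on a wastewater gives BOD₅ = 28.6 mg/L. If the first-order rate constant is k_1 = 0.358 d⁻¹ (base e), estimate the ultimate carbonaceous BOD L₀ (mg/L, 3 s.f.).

L₀ ≈ 34.3 mg/L

BOD₅ = L₀(1 − e^(−5k_1)) ⇒ L₀ = BOD₅ / (1 − e^(−5×0.358))
= 28.6 / (1 − 0.1670) = 28.6 / 0.8330 = 34.33 mg/L.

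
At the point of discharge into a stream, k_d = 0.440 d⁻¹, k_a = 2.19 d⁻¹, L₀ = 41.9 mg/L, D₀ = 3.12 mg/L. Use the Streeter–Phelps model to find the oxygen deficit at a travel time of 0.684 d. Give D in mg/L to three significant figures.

k_d L₀/(k_a−k_d) = 0.440×41.9/(2.19−0.440) = 18.44/1.750 = 10.53 mg/L.
e^(−k_d t) = e^(−0.440×0.6840) = 0.7401; e^(−k_a t) = e^(−2.19×0.6840) = 0.2236.
D = 10.53 × (0.7401 − 0.2236) + 3.12 × 0.2236 = 5.441 + 0.6976 = 6.139 mg/L.

D ≈ 6.14 mg/L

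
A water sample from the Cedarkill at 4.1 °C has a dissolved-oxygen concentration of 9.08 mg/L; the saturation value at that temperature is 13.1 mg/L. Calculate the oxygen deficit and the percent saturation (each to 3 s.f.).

D ≈ 4.02 mg/L; 69.3 % saturation

D = C_s − C = 13.1 − 9.08 = 4.02 mg/L.
% saturation = 9.08/13.1 × 100 = 69.3 %.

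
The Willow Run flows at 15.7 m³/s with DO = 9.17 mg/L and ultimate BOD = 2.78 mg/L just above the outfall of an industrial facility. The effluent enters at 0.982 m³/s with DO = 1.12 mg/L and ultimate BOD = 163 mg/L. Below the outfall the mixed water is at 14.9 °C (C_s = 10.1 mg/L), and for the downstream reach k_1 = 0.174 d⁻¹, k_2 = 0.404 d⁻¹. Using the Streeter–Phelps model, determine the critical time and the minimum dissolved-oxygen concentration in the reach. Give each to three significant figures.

t_c ≈ 2.95 d; minimum DO ≈ 6.95 mg/L

Mixed DO = (15.7×9.17 + 0.982×1.12)/(15.7+0.982) = 145.1/16.68 = 8.696 mg/L.
Mixed L₀ = (15.7×2.78 + 0.982×163)/(16.68) = 203.7/16.68 = 12.21 mg/L.
Initial deficit D₀ = C_s − DO₀ = 10.1 − 8.696 = 1.404 mg/L.
t_c = (1/0.2300) ln[(0.404/0.174)(1 − 1.404×0.2300/(0.174×12.21))] = 4.348 × ln(1.969) = 2.946 d.
D_c = (0.174/0.404) × 12.21 × e^(−0.174×2.946) = 0.4307 × 12.21 × 0.5990 = 3.150 mg/L.
Minimum DO = 10.1 − 3.150 = 6.950 mg/L.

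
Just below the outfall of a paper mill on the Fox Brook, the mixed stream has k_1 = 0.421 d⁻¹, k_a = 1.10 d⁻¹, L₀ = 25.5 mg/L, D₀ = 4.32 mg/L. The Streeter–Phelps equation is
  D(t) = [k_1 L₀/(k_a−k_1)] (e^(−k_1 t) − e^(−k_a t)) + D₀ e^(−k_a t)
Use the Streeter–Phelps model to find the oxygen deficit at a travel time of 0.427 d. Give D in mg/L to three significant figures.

D ≈ 6.03 mg/L

k_1 L₀/(k_a−k_1) = 0.421×25.5/(1.10−0.421) = 10.74/0.6790 = 15.81 mg/L.
e^(−k_1 t) = e^(−0.421×0.4270) = 0.8355; e^(−k_a t) = e^(−1.10×0.4270) = 0.6252.
D = 15.81 × (0.8355 − 0.6252) + 4.32 × 0.6252 = 3.325 + 2.701 = 6.025 mg/L.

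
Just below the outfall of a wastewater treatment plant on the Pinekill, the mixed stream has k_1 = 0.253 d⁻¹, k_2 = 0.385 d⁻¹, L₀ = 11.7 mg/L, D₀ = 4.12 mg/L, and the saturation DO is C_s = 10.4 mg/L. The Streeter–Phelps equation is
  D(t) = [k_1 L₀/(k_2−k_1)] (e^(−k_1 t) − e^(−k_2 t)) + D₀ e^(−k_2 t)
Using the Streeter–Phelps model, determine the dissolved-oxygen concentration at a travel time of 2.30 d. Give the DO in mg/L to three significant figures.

k_1 L₀/(k_2−k_1) = 0.253×11.7/(0.385−0.253) = 2.960/0.1320 = 22.42 mg/L.
e^(−k_1 t) = e^(−0.253×2.300) = 0.5588; e^(−k_2 t) = e^(−0.385×2.300) = 0.4125.
D = 22.42 × (0.5588 − 0.4125) + 4.12 × 0.4125 = 3.281 + 1.700 = 4.981 mg/L.
DO = C_s − D = 10.4 − 4.981 = 5.419 mg/L.

DO ≈ 5.42 mg/L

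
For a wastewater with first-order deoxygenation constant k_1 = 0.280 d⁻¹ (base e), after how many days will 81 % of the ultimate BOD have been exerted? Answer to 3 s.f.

t ≈ 5.93 d

y/L₀ = 1 − e^(−k_1 t) = 0.81 ⇒ e^(−k_1 t) = 0.190
t = −ln(0.190) / 0.280 = 1.661 / 0.280 = 5.931 d.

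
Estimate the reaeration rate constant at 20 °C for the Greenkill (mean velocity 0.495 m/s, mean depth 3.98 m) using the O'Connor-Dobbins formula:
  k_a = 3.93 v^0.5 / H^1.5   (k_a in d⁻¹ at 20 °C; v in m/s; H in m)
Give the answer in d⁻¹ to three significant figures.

k_a ≈ 0.348 d⁻¹

k_a = 3.93 × 0.495^0.5 / 3.98^1.5 = 3.93 × 0.7036 / 7.940 = 0.3482 d⁻¹.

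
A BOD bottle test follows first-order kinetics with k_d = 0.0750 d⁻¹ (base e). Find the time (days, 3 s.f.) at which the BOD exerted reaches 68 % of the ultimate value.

y/L₀ = 1 − e^(−k_d t) = 0.68 ⇒ e^(−k_d t) = 0.320
t = −ln(0.320) / 0.0750 = 1.139 / 0.0750 = 15.19 d.

t ≈ 15.2 d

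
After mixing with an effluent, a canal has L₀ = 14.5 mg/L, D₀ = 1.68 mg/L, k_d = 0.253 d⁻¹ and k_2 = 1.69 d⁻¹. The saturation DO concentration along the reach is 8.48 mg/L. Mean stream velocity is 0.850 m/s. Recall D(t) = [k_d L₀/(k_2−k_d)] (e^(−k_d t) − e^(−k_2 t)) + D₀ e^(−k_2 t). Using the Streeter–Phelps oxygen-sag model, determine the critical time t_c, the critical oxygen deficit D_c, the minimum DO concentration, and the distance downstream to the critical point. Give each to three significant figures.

At the critical point dD/dt = 0, so k_d L₀ e^(−k_d t) = k_2 D. Substituting D(t) from the Streeter–Phelps equation and solving for t gives
t_c = ln[(k_2/k_d)(1 − D₀(k_2−k_d)/(k_d L₀))] / (k_2−k_d).
Here k_2−k_d = 1.437 d⁻¹ and 1 − D₀(k_2−k_d)/(k_d L₀) = 1 − 1.68×1.437/(0.253×14.5) = 0.3419, so
t_c = ln(6.680 × 0.3419) / 1.437 = 0.8259 / 1.437 = 0.5748 d.
D_c = (k_d/k_2) L₀ e^(−k_d t_c) = (0.253/1.69) × 14.5 × e^(−0.253×0.5748) = 0.1497 × 14.5 × 0.8647 = 1.877 mg/L.
Minimum DO = C_s − D_c = 8.48 − 1.877 = 6.603 mg/L.
x_c = v t_c = 0.850 m/s × 0.5748 d × 86400 s/d = 42210 m ≈ 42.2 km.

t_c ≈ 0.575 d; D_c ≈ 1.88 mg/L; min DO ≈ 6.60 mg/L; x_c ≈ 42.2 km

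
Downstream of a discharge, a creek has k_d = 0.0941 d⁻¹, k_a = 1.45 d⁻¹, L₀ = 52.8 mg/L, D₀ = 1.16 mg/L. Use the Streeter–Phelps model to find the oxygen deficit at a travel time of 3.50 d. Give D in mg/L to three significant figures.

D ≈ 2.62 mg/L

k_d L₀/(k_a−k_d) = 0.0941×52.8/(1.45−0.0941) = 4.968/1.356 = 3.664 mg/L.
e^(−k_d t) = e^(−0.0941×3.500) = 0.7194; e^(−k_a t) = e^(−1.45×3.500) = 0.006251.
D = 3.664 × (0.7194 − 0.006251) + 1.16 × 0.006251 = 2.613 + 0.007251 = 2.620 mg/L.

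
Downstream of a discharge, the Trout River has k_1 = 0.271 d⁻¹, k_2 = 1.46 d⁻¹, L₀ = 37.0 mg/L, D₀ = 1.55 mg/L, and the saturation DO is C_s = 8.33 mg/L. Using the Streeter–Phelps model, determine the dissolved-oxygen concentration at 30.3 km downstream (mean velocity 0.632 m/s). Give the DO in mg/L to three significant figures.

DO ≈ 4.14 mg/L

Travel time t = x/v = 30.3 km / (0.632 m/s) = 30300 m / 0.632 m/s = 47940 s = 0.5549 d.
k_1 L₀/(k_2−k_1) = 0.271×37.0/(1.46−0.271) = 10.03/1.189 = 8.433 mg/L.
e^(−k_1 t) = e^(−0.271×0.5549) = 0.8604; e^(−k_2 t) = e^(−1.46×0.5549) = 0.4448.
D = 8.433 × (0.8604 − 0.4448) + 1.55 × 0.4448 = 3.505 + 0.6894 = 4.194 mg/L.
DO = C_s − D = 8.33 − 4.194 = 4.136 mg/L.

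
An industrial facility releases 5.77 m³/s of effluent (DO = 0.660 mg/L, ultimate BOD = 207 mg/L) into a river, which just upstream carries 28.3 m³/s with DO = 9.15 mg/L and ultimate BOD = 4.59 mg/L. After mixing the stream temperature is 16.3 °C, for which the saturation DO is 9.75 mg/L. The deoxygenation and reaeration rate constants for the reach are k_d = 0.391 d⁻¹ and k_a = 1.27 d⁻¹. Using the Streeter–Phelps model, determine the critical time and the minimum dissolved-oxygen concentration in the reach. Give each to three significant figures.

Mixed DO = (28.3×9.15 + 5.77×0.660)/(28.3+5.77) = 262.8/34.07 = 7.712 mg/L.
Mixed L₀ = (28.3×4.59 + 5.77×207)/(34.07) = 1324/34.07 = 38.87 mg/L.
Initial deficit D₀ = C_s − DO₀ = 9.75 − 7.712 = 2.038 mg/L.
t_c = (1/0.8790) ln[(1.27/0.391)(1 − 2.038×0.8790/(0.391×38.87))] = 1.138 × ln(2.865) = 1.198 d.
D_c = (0.391/1.27) × 38.87 × e^(−0.391×1.198) = 0.3079 × 38.87 × 0.6261 = 7.492 mg/L.
Minimum DO = 9.75 − 7.492 = 2.258 mg/L.

t_c ≈ 1.20 d; minimum DO ≈ 2.26 mg/L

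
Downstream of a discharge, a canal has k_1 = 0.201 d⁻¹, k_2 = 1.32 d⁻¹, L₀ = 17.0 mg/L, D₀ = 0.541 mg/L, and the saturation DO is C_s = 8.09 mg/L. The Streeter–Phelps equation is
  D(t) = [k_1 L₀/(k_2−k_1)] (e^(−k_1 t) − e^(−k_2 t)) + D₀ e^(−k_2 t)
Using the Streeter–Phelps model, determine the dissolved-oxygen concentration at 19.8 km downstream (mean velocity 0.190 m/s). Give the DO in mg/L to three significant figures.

DO ≈ 6.21 mg/L

Travel time t = x/v = 19.8 km / (0.190 m/s) = 19800 m / 0.190 m/s = 104200 s = 1.206 d.
k_1 L₀/(k_2−k_1) = 0.201×17.0/(1.32−0.201) = 3.417/1.119 = 3.054 mg/L.
e^(−k_1 t) = e^(−0.201×1.206) = 0.7847; e^(−k_2 t) = e^(−1.32×1.206) = 0.2035.
D = 3.054 × (0.7847 − 0.2035) + 0.541 × 0.2035 = 1.775 + 0.1101 = 1.885 mg/L.
DO = C_s − D = 8.09 − 1.885 = 6.205 mg/L.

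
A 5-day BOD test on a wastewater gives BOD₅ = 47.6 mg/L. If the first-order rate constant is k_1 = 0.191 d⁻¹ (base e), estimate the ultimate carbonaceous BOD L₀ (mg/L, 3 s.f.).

L₀ ≈ 77.4 mg/L

BOD₅ = L₀(1 − e^(−5k_1)) ⇒ L₀ = BOD₅ / (1 − e^(−5×0.191))
= 47.6 / (1 − 0.3848) = 47.6 / 0.6152 = 77.37 mg/L.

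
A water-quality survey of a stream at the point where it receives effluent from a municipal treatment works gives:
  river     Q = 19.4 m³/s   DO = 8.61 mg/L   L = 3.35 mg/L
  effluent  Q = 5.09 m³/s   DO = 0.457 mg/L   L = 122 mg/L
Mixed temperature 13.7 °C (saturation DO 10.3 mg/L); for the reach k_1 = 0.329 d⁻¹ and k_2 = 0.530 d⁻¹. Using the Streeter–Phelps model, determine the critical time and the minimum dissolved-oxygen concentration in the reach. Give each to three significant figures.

t_c ≈ 1.99 d; minimum DO ≈ 1.27 mg/L

Mixed DO = (19.4×8.61 + 5.09×0.457)/(19.4+5.09) = 169.4/24.49 = 6.915 mg/L.
Mixed L₀ = (19.4×3.35 + 5.09×122)/(24.49) = 686.0/24.49 = 28.01 mg/L.
Initial deficit D₀ = C_s − DO₀ = 10.3 − 6.915 = 3.385 mg/L.
t_c = (1/0.2010) ln[(0.530/0.329)(1 − 3.385×0.2010/(0.329×28.01))] = 4.975 × ln(1.492) = 1.991 d.
D_c = (0.329/0.530) × 28.01 × e^(−0.329×1.991) = 0.6208 × 28.01 × 0.5195 = 9.032 mg/L.
Minimum DO = 10.3 − 9.032 = 1.268 mg/L.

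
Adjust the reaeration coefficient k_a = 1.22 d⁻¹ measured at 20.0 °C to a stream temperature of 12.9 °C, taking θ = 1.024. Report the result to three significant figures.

k_a(T₂) = k_a(T₁) · θ^(T₂−T₁) = 1.22 × 1.024^(12.9−20.0)
= 1.22 × 1.024^-7.10 = 1.22 × 0.8450 = 1.031 d⁻¹.

k_a ≈ 1.03 d⁻¹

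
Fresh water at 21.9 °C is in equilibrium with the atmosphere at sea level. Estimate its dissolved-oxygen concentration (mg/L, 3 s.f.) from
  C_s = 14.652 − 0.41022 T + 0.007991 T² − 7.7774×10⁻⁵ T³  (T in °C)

C_s ≈ 8.68 mg/L

C_s = 14.652 − 0.41022×21.9 + 0.007991×21.9² − 7.7774×10⁻⁵×21.9³ = 8.684 mg/L.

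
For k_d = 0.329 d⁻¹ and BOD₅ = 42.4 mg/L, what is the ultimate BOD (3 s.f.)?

L₀ ≈ 52.5 mg/L

BOD₅ = L₀(1 − e^(−5k_d)) ⇒ L₀ = BOD₅ / (1 − e^(−5×0.329))
= 42.4 / (1 − 0.1930) = 42.4 / 0.8070 = 52.54 mg/L.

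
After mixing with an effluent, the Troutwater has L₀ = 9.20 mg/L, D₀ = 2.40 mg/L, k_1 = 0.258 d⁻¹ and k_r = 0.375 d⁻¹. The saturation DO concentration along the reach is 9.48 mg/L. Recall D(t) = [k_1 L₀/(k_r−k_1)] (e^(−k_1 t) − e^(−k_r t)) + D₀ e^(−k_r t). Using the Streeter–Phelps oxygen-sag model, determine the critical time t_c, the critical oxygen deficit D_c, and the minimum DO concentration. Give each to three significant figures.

At the critical point dD/dt = 0, so k_1 L₀ e^(−k_1 t) = k_r D. Substituting D(t) from the Streeter–Phelps equation and solving for t gives
t_c = ln[(k_r/k_1)(1 − D₀(k_r−k_1)/(k_1 L₀))] / (k_r−k_1).
Here k_r−k_1 = 0.1170 d⁻¹ and 1 − D₀(k_r−k_1)/(k_1 L₀) = 1 − 2.40×0.1170/(0.258×9.20) = 0.8817, so
t_c = ln(1.453 × 0.8817) / 0.1170 = 0.2481 / 0.1170 = 2.120 d.
L(t_c) = L₀ e^(−k_1 t_c) = 9.20 × 0.5787 = 5.324 mg/L, and at the critical point k_r D_c = k_1 L, so D_c = (0.258/0.375) × 5.324 = 3.663 mg/L.
Minimum DO = C_s − D_c = 9.48 − 3.663 = 5.817 mg/L.

t_c ≈ 2.12 d; D_c ≈ 3.66 mg/L; min DO ≈ 5.82 mg/L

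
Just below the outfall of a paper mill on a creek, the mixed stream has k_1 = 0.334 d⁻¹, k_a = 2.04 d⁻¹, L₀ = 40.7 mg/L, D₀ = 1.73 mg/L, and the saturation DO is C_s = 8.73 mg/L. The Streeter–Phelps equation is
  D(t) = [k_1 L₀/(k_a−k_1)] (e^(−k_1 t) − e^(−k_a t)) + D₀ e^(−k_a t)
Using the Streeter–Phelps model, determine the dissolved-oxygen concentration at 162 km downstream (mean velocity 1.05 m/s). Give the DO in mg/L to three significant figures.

Travel time t = x/v = 162 km / (1.05 m/s) = 162000 m / 1.05 m/s = 154300 s = 1.786 d.
k_1 L₀/(k_a−k_1) = 0.334×40.7/(2.04−0.334) = 13.59/1.706 = 7.968 mg/L.
e^(−k_1 t) = e^(−0.334×1.786) = 0.5508; e^(−k_a t) = e^(−2.04×1.786) = 0.02618.
D = 7.968 × (0.5508 − 0.02618) + 1.73 × 0.02618 = 4.180 + 0.04529 = 4.225 mg/L.
DO = C_s − D = 8.73 − 4.225 = 4.505 mg/L.

DO ≈ 4.50 mg/L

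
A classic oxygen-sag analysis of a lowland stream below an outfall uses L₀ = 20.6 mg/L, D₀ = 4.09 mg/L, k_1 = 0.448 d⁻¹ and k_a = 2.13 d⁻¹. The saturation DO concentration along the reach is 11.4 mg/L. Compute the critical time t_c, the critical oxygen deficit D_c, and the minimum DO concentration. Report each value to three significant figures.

t_c ≈ 0.114 d; D_c ≈ 4.12 mg/L; min DO ≈ 7.28 mg/L

At the critical point dD/dt = 0, so k_1 L₀ e^(−k_1 t) = k_a D. Substituting D(t) from the Streeter–Phelps equation and solving for t gives
t_c = ln[(k_a/k_1)(1 − D₀(k_a−k_1)/(k_1 L₀))] / (k_a−k_1).
Here k_a−k_1 = 1.682 d⁻¹ and 1 − D₀(k_a−k_1)/(k_1 L₀) = 1 − 4.09×1.682/(0.448×20.6) = 0.2546, so
t_c = ln(4.754 × 0.2546) / 1.682 = 0.1909 / 1.682 = 0.1135 d.
D_c = (k_1/k_a) L₀ e^(−k_1 t_c) = (0.448/2.13) × 20.6 × e^(−0.448×0.1135) = 0.2103 × 20.6 × 0.9504 = 4.118 mg/L.
Minimum DO = C_s − D_c = 11.4 − 4.118 = 7.282 mg/L.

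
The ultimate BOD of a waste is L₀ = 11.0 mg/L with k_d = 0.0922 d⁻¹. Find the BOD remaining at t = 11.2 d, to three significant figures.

L ≈ 3.92 mg/L

L_t = L₀ e^(−k_d t) = 11.0 × e^(−0.0922×11.2) = 11.0 × 0.3561 = 3.917 mg/L.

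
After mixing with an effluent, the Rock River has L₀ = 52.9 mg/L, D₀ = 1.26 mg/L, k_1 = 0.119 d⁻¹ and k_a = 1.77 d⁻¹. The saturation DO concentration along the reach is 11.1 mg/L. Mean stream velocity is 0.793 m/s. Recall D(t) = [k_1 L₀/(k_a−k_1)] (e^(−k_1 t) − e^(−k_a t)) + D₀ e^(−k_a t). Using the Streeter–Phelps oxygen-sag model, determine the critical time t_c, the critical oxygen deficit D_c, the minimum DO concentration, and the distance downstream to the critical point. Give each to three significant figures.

t_c ≈ 1.39 d; D_c ≈ 3.01 mg/L; min DO ≈ 8.09 mg/L; x_c ≈ 95.4 km

t_c = [1/(k_a−k_1)] ln[(k_a/k_1)(1 − D₀(k_a−k_1)/(k_1 L₀))]
= [1/(1.77−0.119)] ln[(1.77/0.119)(1 − 1.26×1.651/(0.119×52.9))]
= (1/1.651) ln[14.87 × 0.6695] = 0.6057 × ln(9.959) = 0.6057 × 2.298 = 1.392 d.
L(t_c) = L₀ e^(−k_1 t_c) = 52.9 × 0.8473 = 44.82 mg/L, and at the critical point k_a D_c = k_1 L, so D_c = (0.119/1.77) × 44.82 = 3.014 mg/L.
Minimum DO = C_s − D_c = 11.1 − 3.014 = 8.086 mg/L.
x_c = v t_c = 0.793 m/s × 1.392 d × 86400 s/d = 95380 m ≈ 95.4 km.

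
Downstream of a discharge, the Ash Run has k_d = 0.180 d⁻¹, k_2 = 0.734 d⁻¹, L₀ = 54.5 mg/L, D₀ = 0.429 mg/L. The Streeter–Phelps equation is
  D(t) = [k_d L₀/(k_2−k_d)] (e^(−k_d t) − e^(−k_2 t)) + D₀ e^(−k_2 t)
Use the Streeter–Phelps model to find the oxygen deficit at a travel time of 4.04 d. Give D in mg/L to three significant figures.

k_d L₀/(k_2−k_d) = 0.180×54.5/(0.734−0.180) = 9.810/0.5540 = 17.71 mg/L.
e^(−k_d t) = e^(−0.180×4.040) = 0.4833; e^(−k_2 t) = e^(−0.734×4.040) = 0.05154.
D = 17.71 × (0.4833 − 0.05154) + 0.429 × 0.05154 = 7.645 + 0.02211 = 7.667 mg/L.

D ≈ 7.67 mg/L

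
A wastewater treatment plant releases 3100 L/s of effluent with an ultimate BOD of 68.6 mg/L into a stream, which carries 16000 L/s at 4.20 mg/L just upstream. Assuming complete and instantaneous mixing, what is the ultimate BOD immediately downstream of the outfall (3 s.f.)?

14.7 mg/L

Flow-weighted mixing: C = (Q_r C_r + Q_w C_w)/(Q_r + Q_w)
= (16000×4.20 + 3100×68.6)/(16000 + 3100) = 279900/19100 = 14.65 mg/L.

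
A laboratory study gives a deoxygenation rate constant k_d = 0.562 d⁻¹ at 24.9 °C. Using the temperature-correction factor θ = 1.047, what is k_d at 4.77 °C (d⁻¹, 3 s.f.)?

k_d ≈ 0.223 d⁻¹

k_d(T₂) = k_d(T₁) · θ^(T₂−T₁) = 0.562 × 1.047^(4.77−24.9)
= 0.562 × 1.047^-20.1 = 0.562 × 0.3967 = 0.2230 d⁻¹.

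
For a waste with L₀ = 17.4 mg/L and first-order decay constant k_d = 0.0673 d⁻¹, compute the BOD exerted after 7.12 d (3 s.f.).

y ≈ 6.62 mg/L

y_t = L₀(1 − e^(−k_d t)) = 17.4 × (1 − e^(−0.0673×7.12))
= 17.4 × (1 − 0.6193) = 17.4 × 0.3807 = 6.624 mg/L.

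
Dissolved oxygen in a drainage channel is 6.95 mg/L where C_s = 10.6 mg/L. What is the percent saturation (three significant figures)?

% saturation = C/C_s × 100 = 6.95/10.6 × 100 = 65.6 %.

65.6 % saturation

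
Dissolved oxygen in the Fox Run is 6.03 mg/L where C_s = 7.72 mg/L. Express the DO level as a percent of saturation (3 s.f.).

% saturation = C/C_s × 100 = 6.03/7.72 × 100 = 78.1 %.

78.1 % saturation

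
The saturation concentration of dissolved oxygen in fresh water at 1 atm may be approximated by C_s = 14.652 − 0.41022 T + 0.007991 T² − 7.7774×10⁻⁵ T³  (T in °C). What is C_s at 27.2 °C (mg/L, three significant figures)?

C_s ≈ 7.84 mg/L

C_s = 14.652 − 0.41022×27.2 + 0.007991×27.2² − 7.7774×10⁻⁵×27.2³ = 7.841 mg/L.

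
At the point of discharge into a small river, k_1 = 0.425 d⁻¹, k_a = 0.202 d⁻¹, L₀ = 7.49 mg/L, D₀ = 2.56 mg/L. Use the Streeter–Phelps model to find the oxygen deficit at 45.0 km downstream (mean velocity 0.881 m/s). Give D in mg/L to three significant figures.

Travel time t = x/v = 45.0 km / (0.881 m/s) = 45000 m / 0.881 m/s = 51080 s = 0.5912 d.
k_1 L₀/(k_a−k_1) = 0.425×7.49/(0.202−0.425) = 3.183/-0.2230 = -14.27 mg/L.
e^(−k_1 t) = e^(−0.425×0.5912) = 0.7778; e^(−k_a t) = e^(−0.202×0.5912) = 0.8874.
D = -14.27 × (0.7778 − 0.8874) + 2.56 × 0.8874 = 1.565 + 2.272 = 3.836 mg/L.

D ≈ 3.84 mg/L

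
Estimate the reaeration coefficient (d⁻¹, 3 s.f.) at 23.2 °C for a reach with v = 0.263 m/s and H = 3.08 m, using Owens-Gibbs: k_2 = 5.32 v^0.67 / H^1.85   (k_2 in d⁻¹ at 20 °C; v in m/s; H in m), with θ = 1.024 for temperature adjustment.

k_2(20) = 5.32 × 0.263^0.67 / 3.08^1.85 = 5.32 × 0.4087 / 8.013 = 0.2713 d⁻¹.
k_2(23.2) = 0.2713 × 1.024^(23.2−20) = 0.2713 × 1.079 = 0.2927 d⁻¹.

k_2 ≈ 0.293 d⁻¹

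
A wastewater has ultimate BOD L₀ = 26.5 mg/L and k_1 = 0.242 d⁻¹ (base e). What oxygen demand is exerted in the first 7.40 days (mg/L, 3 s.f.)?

y_t = L₀(1 − e^(−k_1 t)) = 26.5 × (1 − e^(−0.242×7.40))
= 26.5 × (1 − 0.1668) = 26.5 × 0.8332 = 22.08 mg/L.

y ≈ 22.1 mg/L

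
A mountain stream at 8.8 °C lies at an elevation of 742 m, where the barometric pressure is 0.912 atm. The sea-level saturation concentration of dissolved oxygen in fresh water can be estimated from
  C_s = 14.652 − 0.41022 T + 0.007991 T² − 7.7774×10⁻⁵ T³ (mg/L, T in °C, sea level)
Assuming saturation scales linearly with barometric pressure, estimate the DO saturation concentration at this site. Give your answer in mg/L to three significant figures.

C_s ≈ 10.6 mg/L

At sea level: C_s = 14.652 − 0.41022×8.8 + 0.007991×8.8² − 7.7774×10⁻⁵×8.8³ = 11.61 mg/L.
Pressure correction: C_s' = 11.61 × 0.912 = 10.59 mg/L.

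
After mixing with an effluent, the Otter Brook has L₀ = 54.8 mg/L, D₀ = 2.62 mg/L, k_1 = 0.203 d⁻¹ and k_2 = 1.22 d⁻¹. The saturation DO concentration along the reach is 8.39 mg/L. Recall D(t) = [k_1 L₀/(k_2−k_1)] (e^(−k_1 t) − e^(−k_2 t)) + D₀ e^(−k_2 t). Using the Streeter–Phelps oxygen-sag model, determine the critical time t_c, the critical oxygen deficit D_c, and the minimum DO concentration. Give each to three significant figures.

At the critical point dD/dt = 0, so k_1 L₀ e^(−k_1 t) = k_2 D. Substituting D(t) from the Streeter–Phelps equation and solving for t gives
t_c = ln[(k_2/k_1)(1 − D₀(k_2−k_1)/(k_1 L₀))] / (k_2−k_1).
Here k_2−k_1 = 1.017 d⁻¹ and 1 − D₀(k_2−k_1)/(k_1 L₀) = 1 − 2.62×1.017/(0.203×54.8) = 0.7605, so
t_c = ln(6.010 × 0.7605) / 1.017 = 1.520 / 1.017 = 1.494 d.
L(t_c) = L₀ e^(−k_1 t_c) = 54.8 × 0.7384 = 40.46 mg/L, and at the critical point k_2 D_c = k_1 L, so D_c = (0.203/1.22) × 40.46 = 6.733 mg/L.
Minimum DO = C_s − D_c = 8.39 − 6.733 = 1.657 mg/L.

t_c ≈ 1.49 d; D_c ≈ 6.73 mg/L; min DO ≈ 1.66 mg/L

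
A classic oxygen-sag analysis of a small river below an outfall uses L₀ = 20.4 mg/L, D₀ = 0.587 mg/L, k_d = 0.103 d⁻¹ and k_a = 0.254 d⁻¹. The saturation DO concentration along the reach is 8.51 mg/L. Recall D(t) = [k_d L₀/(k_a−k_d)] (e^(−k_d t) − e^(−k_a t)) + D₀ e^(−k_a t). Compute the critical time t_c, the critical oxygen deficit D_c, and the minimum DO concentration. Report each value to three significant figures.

t_c = [1/(k_a−k_d)] ln[(k_a/k_d)(1 − D₀(k_a−k_d)/(k_d L₀))]
= [1/(0.254−0.103)] ln[(0.254/0.103)(1 − 0.587×0.1510/(0.103×20.4))]
= (1/0.1510) ln[2.466 × 0.9578] = 6.623 × ln(2.362) = 6.623 × 0.8595 = 5.692 d.
D_c = (k_d/k_a) L₀ e^(−k_d t_c) = (0.103/0.254) × 20.4 × e^(−0.103×5.692) = 0.4055 × 20.4 × 0.5564 = 4.603 mg/L.
Minimum DO = C_s − D_c = 8.51 − 4.603 = 3.907 mg/L.

t_c ≈ 5.69 d; D_c ≈ 4.60 mg/L; min DO ≈ 3.91 mg/L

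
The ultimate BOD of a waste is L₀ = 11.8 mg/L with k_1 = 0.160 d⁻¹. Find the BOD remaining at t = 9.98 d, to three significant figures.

L_t = L₀ e^(−k_1 t) = 11.8 × e^(−0.160×9.98) = 11.8 × 0.2025 = 2.390 mg/L.

L ≈ 2.39 mg/L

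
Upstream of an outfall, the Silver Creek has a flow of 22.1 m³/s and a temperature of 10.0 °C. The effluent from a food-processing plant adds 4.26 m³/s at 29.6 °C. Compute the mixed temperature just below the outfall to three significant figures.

Flow-weighted mixing: C = (Q_r C_r + Q_w C_w)/(Q_r + Q_w)
= (22.1×10.0 + 4.26×29.6)/(22.1 + 4.26) = 347.1/26.36 = 13.17 °C.

13.2 °C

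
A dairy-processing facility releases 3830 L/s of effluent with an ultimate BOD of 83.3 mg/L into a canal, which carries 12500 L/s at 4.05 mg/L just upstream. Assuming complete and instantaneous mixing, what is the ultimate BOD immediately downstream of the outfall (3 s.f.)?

Flow-weighted mixing: C = (Q_r C_r + Q_w C_w)/(Q_r + Q_w)
= (12500×4.05 + 3830×83.3)/(12500 + 3830) = 369700/16330 = 22.64 mg/L.

22.6 mg/L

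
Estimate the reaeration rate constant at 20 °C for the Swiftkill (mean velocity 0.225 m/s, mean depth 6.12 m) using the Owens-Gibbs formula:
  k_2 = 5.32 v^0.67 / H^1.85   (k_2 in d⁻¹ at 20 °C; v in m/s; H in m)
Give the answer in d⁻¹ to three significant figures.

k_2 ≈ 0.0686 d⁻¹

k_2 = 5.32 × 0.225^0.67 / 6.12^1.85 = 5.32 × 0.3681 / 28.54 = 0.06861 d⁻¹.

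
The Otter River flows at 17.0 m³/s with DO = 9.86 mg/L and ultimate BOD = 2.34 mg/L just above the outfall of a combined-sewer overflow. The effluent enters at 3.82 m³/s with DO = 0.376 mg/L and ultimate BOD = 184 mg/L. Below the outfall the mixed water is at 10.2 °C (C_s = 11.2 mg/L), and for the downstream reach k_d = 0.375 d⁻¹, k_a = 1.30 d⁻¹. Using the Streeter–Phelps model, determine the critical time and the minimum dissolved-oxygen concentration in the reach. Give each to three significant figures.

t_c ≈ 1.09 d; minimum DO ≈ 4.35 mg/L

Mixed DO = (17.0×9.86 + 3.82×0.376)/(17.0+3.82) = 169.1/20.82 = 8.120 mg/L.
Mixed L₀ = (17.0×2.34 + 3.82×184)/(20.82) = 742.7/20.82 = 35.67 mg/L.
Initial deficit D₀ = C_s − DO₀ = 11.2 − 8.120 = 3.080 mg/L.
t_c = (1/0.9250) ln[(1.30/0.375)(1 − 3.080×0.9250/(0.375×35.67))] = 1.081 × ln(2.728) = 1.085 d.
D_c = (0.375/1.30) × 35.67 × e^(−0.375×1.085) = 0.2885 × 35.67 × 0.6657 = 6.850 mg/L.
Minimum DO = 11.2 − 6.850 = 4.350 mg/L.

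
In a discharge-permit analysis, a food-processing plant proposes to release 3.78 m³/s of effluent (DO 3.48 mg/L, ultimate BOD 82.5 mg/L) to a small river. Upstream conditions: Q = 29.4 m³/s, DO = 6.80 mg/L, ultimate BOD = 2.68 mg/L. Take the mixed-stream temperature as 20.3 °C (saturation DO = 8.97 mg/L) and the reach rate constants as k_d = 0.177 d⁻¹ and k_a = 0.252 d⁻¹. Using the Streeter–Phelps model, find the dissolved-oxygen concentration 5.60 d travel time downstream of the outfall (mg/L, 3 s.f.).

Mixed DO = (29.4×6.80 + 3.78×3.48)/(29.4+3.78) = 213.1/33.18 = 6.422 mg/L.
Mixed L₀ = (29.4×2.68 + 3.78×82.5)/(33.18) = 390.6/33.18 = 11.77 mg/L.
Initial deficit D₀ = C_s − DO₀ = 8.97 − 6.422 = 2.548 mg/L.
D(5.60) = [0.177×11.77/(0.252−0.177)](e^(−0.177×5.60) − e^(−0.252×5.60)) + 2.548 e^(−0.252×5.60)
= 27.79 × (0.3711 − 0.2439) + 2.548 × 0.2439 = 4.158 mg/L.
DO = 8.97 − 4.158 = 4.812 mg/L.

DO ≈ 4.81 mg/L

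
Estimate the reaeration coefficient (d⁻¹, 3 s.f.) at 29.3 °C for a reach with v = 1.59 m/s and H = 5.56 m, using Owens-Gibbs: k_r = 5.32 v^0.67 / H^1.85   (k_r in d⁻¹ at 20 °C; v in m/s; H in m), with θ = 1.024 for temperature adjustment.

k_r ≈ 0.379 d⁻¹

k_r(20) = 5.32 × 1.59^0.67 / 5.56^1.85 = 5.32 × 1.364 / 23.90 = 0.3037 d⁻¹.
k_r(29.3) = 0.3037 × 1.024^(29.3−20) = 0.3037 × 1.247 = 0.3787 d⁻¹.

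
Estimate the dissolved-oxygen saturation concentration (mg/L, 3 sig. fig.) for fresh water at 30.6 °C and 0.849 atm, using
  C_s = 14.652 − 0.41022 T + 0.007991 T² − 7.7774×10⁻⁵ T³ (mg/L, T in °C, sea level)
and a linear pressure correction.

At sea level: C_s = 14.652 − 0.41022×30.6 + 0.007991×30.6² − 7.7774×10⁻⁵×30.6³ = 7.353 mg/L.
Pressure correction: C_s' = 7.353 × 0.849 = 6.243 mg/L.

C_s ≈ 6.24 mg/L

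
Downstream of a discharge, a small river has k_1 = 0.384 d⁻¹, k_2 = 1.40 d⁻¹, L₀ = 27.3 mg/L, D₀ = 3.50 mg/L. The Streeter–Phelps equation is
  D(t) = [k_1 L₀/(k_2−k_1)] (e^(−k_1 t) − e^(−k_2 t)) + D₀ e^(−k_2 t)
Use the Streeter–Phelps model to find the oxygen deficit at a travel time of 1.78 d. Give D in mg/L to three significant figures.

k_1 L₀/(k_2−k_1) = 0.384×27.3/(1.40−0.384) = 10.48/1.016 = 10.32 mg/L.
e^(−k_1 t) = e^(−0.384×1.780) = 0.5048; e^(−k_2 t) = e^(−1.40×1.780) = 0.08274.
D = 10.32 × (0.5048 − 0.08274) + 3.50 × 0.08274 = 4.355 + 0.2896 = 4.645 mg/L.

D ≈ 4.64 mg/L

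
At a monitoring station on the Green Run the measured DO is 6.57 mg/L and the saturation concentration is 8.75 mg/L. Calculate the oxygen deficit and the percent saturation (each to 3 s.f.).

D ≈ 2.18 mg/L; 75.1 % saturation

D = C_s − C = 8.75 − 6.57 = 2.18 mg/L.
% saturation = 6.57/8.75 × 100 = 75.1 %.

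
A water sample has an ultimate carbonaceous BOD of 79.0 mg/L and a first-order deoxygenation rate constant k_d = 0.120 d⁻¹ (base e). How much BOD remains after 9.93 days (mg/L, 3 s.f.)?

L ≈ 24.0 mg/L

L_t = L₀ e^(−k_d t) = 79.0 × e^(−0.120×9.93) = 79.0 × 0.3037 = 24.00 mg/L.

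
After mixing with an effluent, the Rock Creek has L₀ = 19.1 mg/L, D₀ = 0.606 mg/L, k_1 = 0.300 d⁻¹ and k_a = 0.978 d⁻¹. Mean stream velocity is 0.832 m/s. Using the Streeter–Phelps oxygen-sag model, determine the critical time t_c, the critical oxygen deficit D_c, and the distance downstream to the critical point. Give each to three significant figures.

t_c = [1/(k_a−k_1)] ln[(k_a/k_1)(1 − D₀(k_a−k_1)/(k_1 L₀))]
= [1/(0.978−0.300)] ln[(0.978/0.300)(1 − 0.606×0.6780/(0.300×19.1))]
= (1/0.6780) ln[3.260 × 0.9283] = 1.475 × ln(3.026) = 1.475 × 1.107 = 1.633 d.
L(t_c) = L₀ e^(−k_1 t_c) = 19.1 × 0.6126 = 11.70 mg/L, and at the critical point k_a D_c = k_1 L, so D_c = (0.300/0.978) × 11.70 = 3.589 mg/L.
x_c = v t_c = 0.832 m/s × 1.633 d × 86400 s/d = 117400 m ≈ 117 km.

t_c ≈ 1.63 d; D_c ≈ 3.59 mg/L; x_c ≈ 117 km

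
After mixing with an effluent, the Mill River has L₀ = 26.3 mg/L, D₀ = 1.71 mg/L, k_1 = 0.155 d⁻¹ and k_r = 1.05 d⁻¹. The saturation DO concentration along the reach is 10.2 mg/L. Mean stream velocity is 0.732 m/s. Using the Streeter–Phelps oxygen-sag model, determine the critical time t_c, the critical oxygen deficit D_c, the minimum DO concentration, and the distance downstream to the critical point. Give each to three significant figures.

With k_r/k_1 = 6.774 and 1 − D₀(k_r−k_1)/(k_1 L₀) = 0.6246,
t_c = ln(6.774 × 0.6246) / (1.05 − 0.155) = ln(4.231) / 0.8950 = 1.442/0.8950 = 1.612 d.
D_c = (k_1/k_r) L₀ e^(−k_1 t_c) = (0.155/1.05) × 26.3 × e^(−0.155×1.612) = 0.1476 × 26.3 × 0.7790 = 3.024 mg/L.
Minimum DO = C_s − D_c = 10.2 − 3.024 = 7.176 mg/L.
x_c = v t_c = 0.732 m/s × 1.612 d × 86400 s/d = 101900 m ≈ 102 km.

t_c ≈ 1.61 d; D_c ≈ 3.02 mg/L; min DO ≈ 7.18 mg/L; x_c ≈ 102 km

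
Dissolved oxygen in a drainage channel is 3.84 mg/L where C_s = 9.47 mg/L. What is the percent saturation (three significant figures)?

% saturation = C/C_s × 100 = 3.84/9.47 × 100 = 40.5 %.

40.5 % saturation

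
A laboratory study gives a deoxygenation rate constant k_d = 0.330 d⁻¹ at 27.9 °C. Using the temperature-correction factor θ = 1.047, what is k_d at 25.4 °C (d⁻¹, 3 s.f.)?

k_d ≈ 0.294 d⁻¹

k_d(T₂) = k_d(T₁) · θ^(T₂−T₁) = 0.330 × 1.047^(25.4−27.9)
= 0.330 × 1.047^-2.50 = 0.330 × 0.8915 = 0.2942 d⁻¹.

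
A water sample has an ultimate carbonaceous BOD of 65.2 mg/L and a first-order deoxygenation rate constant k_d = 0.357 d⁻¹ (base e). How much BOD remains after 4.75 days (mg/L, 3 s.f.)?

L ≈ 12.0 mg/L

L_t = L₀ e^(−k_d t) = 65.2 × e^(−0.357×4.75) = 65.2 × 0.1835 = 11.96 mg/L.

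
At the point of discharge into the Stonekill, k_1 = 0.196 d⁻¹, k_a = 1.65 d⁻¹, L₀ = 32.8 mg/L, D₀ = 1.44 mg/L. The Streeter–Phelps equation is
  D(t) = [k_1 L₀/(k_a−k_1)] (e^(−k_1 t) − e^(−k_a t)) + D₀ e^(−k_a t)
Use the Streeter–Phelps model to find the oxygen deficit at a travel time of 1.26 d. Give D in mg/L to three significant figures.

D ≈ 3.08 mg/L

k_1 L₀/(k_a−k_1) = 0.196×32.8/(1.65−0.196) = 6.429/1.454 = 4.421 mg/L.
e^(−k_1 t) = e^(−0.196×1.260) = 0.7812; e^(−k_a t) = e^(−1.65×1.260) = 0.1251.
D = 4.421 × (0.7812 − 0.1251) + 1.44 × 0.1251 = 2.901 + 0.1801 = 3.081 mg/L.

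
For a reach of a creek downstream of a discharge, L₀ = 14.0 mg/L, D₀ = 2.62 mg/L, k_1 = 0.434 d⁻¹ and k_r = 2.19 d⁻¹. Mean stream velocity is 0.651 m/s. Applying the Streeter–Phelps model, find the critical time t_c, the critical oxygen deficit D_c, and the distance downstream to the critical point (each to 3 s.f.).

With k_r/k_1 = 5.046 and 1 − D₀(k_r−k_1)/(k_1 L₀) = 0.2428,
t_c = ln(5.046 × 0.2428) / (2.19 − 0.434) = ln(1.225) / 1.756 = 0.2031/1.756 = 0.1157 d.
D_c = (k_1/k_r) L₀ e^(−k_1 t_c) = (0.434/2.19) × 14.0 × e^(−0.434×0.1157) = 0.1982 × 14.0 × 0.9510 = 2.639 mg/L.
x_c = v t_c = 0.651 m/s × 0.1157 d × 86400 s/d = 6506 m ≈ 6.51 km.

t_c ≈ 0.116 d; D_c ≈ 2.64 mg/L; x_c ≈ 6.51 km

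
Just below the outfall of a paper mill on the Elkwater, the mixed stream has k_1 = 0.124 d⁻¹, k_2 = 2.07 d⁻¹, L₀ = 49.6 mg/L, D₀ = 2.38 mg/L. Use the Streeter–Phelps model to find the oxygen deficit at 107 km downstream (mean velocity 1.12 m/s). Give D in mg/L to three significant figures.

D ≈ 2.68 mg/L

Travel time t = x/v = 107 km / (1.12 m/s) = 107000 m / 1.12 m/s = 95540 s = 1.106 d.
k_1 L₀/(k_2−k_1) = 0.124×49.6/(2.07−0.124) = 6.150/1.946 = 3.161 mg/L.
e^(−k_1 t) = e^(−0.124×1.106) = 0.8719; e^(−k_2 t) = e^(−2.07×1.106) = 0.1014.
D = 3.161 × (0.8719 − 0.1014) + 2.38 × 0.1014 = 2.435 + 0.2413 = 2.676 mg/L.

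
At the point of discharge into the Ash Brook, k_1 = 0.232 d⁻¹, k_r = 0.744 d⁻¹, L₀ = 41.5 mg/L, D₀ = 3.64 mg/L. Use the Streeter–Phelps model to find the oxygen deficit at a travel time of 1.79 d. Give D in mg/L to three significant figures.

k_1 L₀/(k_r−k_1) = 0.232×41.5/(0.744−0.232) = 9.628/0.5120 = 18.80 mg/L.
e^(−k_1 t) = e^(−0.232×1.790) = 0.6602; e^(−k_r t) = e^(−0.744×1.790) = 0.2640.
D = 18.80 × (0.6602 − 0.2640) + 3.64 × 0.2640 = 7.449 + 0.9610 = 8.410 mg/L.

D ≈ 8.41 mg/L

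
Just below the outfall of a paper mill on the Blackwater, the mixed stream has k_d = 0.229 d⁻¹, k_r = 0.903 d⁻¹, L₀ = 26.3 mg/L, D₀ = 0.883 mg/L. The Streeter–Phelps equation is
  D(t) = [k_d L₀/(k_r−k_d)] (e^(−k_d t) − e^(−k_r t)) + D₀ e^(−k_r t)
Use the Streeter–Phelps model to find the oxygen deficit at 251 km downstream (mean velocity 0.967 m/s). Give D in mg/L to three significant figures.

Travel time t = x/v = 251 km / (0.967 m/s) = 251000 m / 0.967 m/s = 259600 s = 3.004 d.
k_d L₀/(k_r−k_d) = 0.229×26.3/(0.903−0.229) = 6.023/0.6740 = 8.936 mg/L.
e^(−k_d t) = e^(−0.229×3.004) = 0.5026; e^(−k_r t) = e^(−0.903×3.004) = 0.06635.
D = 8.936 × (0.5026 − 0.06635) + 0.883 × 0.06635 = 3.898 + 0.05859 = 3.957 mg/L.

D ≈ 3.96 mg/L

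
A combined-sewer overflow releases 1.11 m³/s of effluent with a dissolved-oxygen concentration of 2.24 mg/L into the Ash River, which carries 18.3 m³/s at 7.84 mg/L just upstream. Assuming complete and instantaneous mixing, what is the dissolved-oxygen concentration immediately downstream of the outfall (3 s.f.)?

7.52 mg/L

Flow-weighted mixing: C = (Q_r C_r + Q_w C_w)/(Q_r + Q_w)
= (18.3×7.84 + 1.11×2.24)/(18.3 + 1.11) = 146.0/19.41 = 7.520 mg/L.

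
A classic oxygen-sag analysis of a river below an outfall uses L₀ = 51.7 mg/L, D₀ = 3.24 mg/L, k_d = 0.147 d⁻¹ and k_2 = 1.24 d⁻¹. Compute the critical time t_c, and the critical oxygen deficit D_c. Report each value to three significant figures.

t_c ≈ 1.38 d; D_c ≈ 5.01 mg/L

At the critical point dD/dt = 0, so k_d L₀ e^(−k_d t) = k_2 D. Substituting D(t) from the Streeter–Phelps equation and solving for t gives
t_c = ln[(k_2/k_d)(1 − D₀(k_2−k_d)/(k_d L₀))] / (k_2−k_d).
Here k_2−k_d = 1.093 d⁻¹ and 1 − D₀(k_2−k_d)/(k_d L₀) = 1 − 3.24×1.093/(0.147×51.7) = 0.5340, so
t_c = ln(8.435 × 0.5340) / 1.093 = 1.505 / 1.093 = 1.377 d.
L(t_c) = L₀ e^(−k_d t_c) = 51.7 × 0.8167 = 42.23 mg/L, and at the critical point k_2 D_c = k_d L, so D_c = (0.147/1.24) × 42.23 = 5.006 mg/L.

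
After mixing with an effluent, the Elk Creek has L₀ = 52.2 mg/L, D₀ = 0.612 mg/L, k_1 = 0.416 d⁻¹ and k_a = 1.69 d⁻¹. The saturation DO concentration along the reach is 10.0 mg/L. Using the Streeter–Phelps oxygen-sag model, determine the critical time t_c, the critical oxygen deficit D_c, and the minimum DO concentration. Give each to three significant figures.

At the critical point dD/dt = 0, so k_1 L₀ e^(−k_1 t) = k_a D. Substituting D(t) from the Streeter–Phelps equation and solving for t gives
t_c = ln[(k_a/k_1)(1 − D₀(k_a−k_1)/(k_1 L₀))] / (k_a−k_1).
Here k_a−k_1 = 1.274 d⁻¹ and 1 − D₀(k_a−k_1)/(k_1 L₀) = 1 − 0.612×1.274/(0.416×52.2) = 0.9641, so
t_c = ln(4.062 × 0.9641) / 1.274 = 1.365 / 1.274 = 1.072 d.
D_c = (k_1/k_a) L₀ e^(−k_1 t_c) = (0.416/1.69) × 52.2 × e^(−0.416×1.072) = 0.2462 × 52.2 × 0.6403 = 8.228 mg/L.
Minimum DO = C_s − D_c = 10.0 − 8.228 = 1.772 mg/L.

t_c ≈ 1.07 d; D_c ≈ 8.23 mg/L; min DO ≈ 1.77 mg/L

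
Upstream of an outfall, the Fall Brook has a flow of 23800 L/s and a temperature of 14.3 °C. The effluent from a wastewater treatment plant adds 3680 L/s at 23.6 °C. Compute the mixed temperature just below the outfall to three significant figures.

Flow-weighted mixing: C = (Q_r C_r + Q_w C_w)/(Q_r + Q_w)
= (23800×14.3 + 3680×23.6)/(23800 + 3680) = 427200/27480 = 15.55 °C.

15.5 °C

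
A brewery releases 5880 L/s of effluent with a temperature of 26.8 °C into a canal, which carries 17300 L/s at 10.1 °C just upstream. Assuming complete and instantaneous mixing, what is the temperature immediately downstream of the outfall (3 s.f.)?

Flow-weighted mixing: C = (Q_r C_r + Q_w C_w)/(Q_r + Q_w)
= (17300×10.1 + 5880×26.8)/(17300 + 5880) = 332300/23180 = 14.34 °C.

14.3 °C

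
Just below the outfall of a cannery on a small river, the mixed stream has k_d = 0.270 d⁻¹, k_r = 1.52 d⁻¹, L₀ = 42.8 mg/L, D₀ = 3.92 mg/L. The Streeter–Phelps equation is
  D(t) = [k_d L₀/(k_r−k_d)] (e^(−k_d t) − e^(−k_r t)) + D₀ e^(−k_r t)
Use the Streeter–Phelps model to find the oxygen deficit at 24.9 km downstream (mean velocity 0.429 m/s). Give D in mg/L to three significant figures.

D ≈ 5.79 mg/L

Travel time t = x/v = 24.9 km / (0.429 m/s) = 24900 m / 0.429 m/s = 58040 s = 0.6718 d.
k_d L₀/(k_r−k_d) = 0.270×42.8/(1.52−0.270) = 11.56/1.250 = 9.245 mg/L.
e^(−k_d t) = e^(−0.270×0.6718) = 0.8341; e^(−k_r t) = e^(−1.52×0.6718) = 0.3602.
D = 9.245 × (0.8341 − 0.3602) + 3.92 × 0.3602 = 4.381 + 1.412 = 5.793 mg/L.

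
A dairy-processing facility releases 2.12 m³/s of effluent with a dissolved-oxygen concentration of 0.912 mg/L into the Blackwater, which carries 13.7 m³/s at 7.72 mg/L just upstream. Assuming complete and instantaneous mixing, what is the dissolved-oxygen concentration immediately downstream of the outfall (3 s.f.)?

Flow-weighted mixing: C = (Q_r C_r + Q_w C_w)/(Q_r + Q_w)
= (13.7×7.72 + 2.12×0.912)/(13.7 + 2.12) = 107.7/15.82 = 6.808 mg/L.

6.81 mg/L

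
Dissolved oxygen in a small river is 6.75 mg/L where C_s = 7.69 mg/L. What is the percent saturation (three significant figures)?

% saturation = C/C_s × 100 = 6.75/7.69 × 100 = 87.8 %.

87.8 % saturation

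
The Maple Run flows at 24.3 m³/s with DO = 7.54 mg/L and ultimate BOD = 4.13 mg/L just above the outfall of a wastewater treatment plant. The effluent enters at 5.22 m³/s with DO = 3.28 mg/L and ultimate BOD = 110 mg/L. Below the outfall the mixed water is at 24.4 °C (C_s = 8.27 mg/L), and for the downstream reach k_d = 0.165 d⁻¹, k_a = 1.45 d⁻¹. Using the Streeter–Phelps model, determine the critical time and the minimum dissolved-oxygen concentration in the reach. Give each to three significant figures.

t_c ≈ 1.14 d; minimum DO ≈ 6.12 mg/L

Mixed DO = (24.3×7.54 + 5.22×3.28)/(24.3+5.22) = 200.3/29.52 = 6.787 mg/L.
Mixed L₀ = (24.3×4.13 + 5.22×110)/(29.52) = 674.6/29.52 = 22.85 mg/L.
Initial deficit D₀ = C_s − DO₀ = 8.27 − 6.787 = 1.483 mg/L.
t_c = (1/1.285) ln[(1.45/0.165)(1 − 1.483×1.285/(0.165×22.85))] = 0.7782 × ln(4.345) = 1.143 d.
D_c = (0.165/1.45) × 22.85 × e^(−0.165×1.143) = 0.1138 × 22.85 × 0.8281 = 2.153 mg/L.
Minimum DO = 8.27 − 2.153 = 6.117 mg/L.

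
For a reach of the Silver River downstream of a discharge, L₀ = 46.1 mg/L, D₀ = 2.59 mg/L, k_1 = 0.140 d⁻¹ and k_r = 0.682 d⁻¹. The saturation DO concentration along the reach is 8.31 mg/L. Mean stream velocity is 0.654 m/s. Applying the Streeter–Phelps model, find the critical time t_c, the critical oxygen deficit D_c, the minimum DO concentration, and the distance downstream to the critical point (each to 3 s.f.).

With k_r/k_1 = 4.871 and 1 − D₀(k_r−k_1)/(k_1 L₀) = 0.7825,
t_c = ln(4.871 × 0.7825) / (0.682 − 0.140) = ln(3.812) / 0.5420 = 1.338/0.5420 = 2.469 d.
L(t_c) = L₀ e^(−k_1 t_c) = 46.1 × 0.7078 = 32.63 mg/L, and at the critical point k_r D_c = k_1 L, so D_c = (0.140/0.682) × 32.63 = 6.698 mg/L.
Minimum DO = C_s − D_c = 8.31 − 6.698 = 1.612 mg/L.
x_c = v t_c = 0.654 m/s × 2.469 d × 86400 s/d = 139500 m ≈ 140 km.

t_c ≈ 2.47 d; D_c ≈ 6.70 mg/L; min DO ≈ 1.61 mg/L; x_c ≈ 140 km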